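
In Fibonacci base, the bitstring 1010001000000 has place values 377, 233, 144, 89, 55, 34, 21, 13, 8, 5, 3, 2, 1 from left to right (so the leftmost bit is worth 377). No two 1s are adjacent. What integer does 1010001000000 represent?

Summing the place values of the 1 bits: 377 + 144 + 21 = 542.

542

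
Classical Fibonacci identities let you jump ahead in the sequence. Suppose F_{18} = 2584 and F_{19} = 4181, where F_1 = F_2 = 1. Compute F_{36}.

14930352

By the doubling identity F_{2k} = F_k(2F_{k+1} − F_k): F_{36} = 2584·(2·4181 − 2584) = 2584·5778 = 14930352.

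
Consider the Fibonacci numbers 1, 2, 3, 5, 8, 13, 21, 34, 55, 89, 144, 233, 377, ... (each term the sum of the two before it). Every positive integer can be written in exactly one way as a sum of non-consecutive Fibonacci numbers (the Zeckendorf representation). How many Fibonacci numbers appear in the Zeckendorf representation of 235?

2

subtract 233 from 235: 2 remains
subtract 2 from 2: 0 remains
235 = 233 + 2, which has 2 terms.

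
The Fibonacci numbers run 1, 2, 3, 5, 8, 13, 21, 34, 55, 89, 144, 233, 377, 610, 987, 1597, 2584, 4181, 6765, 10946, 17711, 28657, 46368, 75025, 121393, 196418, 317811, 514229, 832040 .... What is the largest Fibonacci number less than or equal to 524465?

514229

514229 ≤ 524465 < 832040, so the largest Fibonacci number not exceeding 524465 is 514229.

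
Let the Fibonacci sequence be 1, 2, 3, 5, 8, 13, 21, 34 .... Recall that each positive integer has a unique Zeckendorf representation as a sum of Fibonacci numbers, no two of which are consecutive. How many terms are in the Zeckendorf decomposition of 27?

Greedily peel off the largest Fibonacci term at each step:
27 − 21 = 6
6 − 5 = 1
1 − 1 = 0
27 = 21 + 5 + 1, which has 3 terms.

3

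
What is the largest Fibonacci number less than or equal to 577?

377

377 ≤ 577 < 610, so the largest Fibonacci number not exceeding 577 is 377.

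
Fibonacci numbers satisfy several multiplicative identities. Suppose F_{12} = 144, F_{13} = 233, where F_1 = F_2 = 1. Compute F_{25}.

75025

By the addition formula F_{m+n} = F_m F_{n+1} + F_{m−1} F_n with m=13, n=12: F_{25} = 233·233 + 144·144 = 54289 + 20736 = 75025.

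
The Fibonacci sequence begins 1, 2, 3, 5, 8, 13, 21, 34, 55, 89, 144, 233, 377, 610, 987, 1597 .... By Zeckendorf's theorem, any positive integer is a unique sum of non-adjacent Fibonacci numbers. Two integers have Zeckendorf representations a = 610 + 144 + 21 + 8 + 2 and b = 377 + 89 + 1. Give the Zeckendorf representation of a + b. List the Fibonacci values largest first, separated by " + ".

987 + 233 + 21 + 8 + 3

The two numbers are 785 and 467, so their sum is 1252.
987 ≤ 1252 < 1597, so take 987; remainder 265
233 ≤ 265 < 377, so take 233; remainder 32
21 ≤ 32 < 34, so take 21; remainder 11
8 ≤ 11 < 13, so take 8; remainder 3
3 ≤ 3 < 5, so take 3; remainder 0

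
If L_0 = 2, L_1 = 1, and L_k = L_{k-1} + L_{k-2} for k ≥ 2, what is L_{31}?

3010349

Iterating the recurrence up to L_{26} = 271443 and L_{25} = 167761:
L_{27} = L_{26} + L_{25} = 271443 + 167761 = 439204
L_{28} = L_{27} + L_{26} = 439204 + 271443 = 710647
L_{29} = L_{28} + L_{27} = 710647 + 439204 = 1149851
L_{30} = L_{29} + L_{28} = 1149851 + 710647 = 1860498
L_{31} = L_{30} + L_{29} = 1860498 + 1149851 = 3010349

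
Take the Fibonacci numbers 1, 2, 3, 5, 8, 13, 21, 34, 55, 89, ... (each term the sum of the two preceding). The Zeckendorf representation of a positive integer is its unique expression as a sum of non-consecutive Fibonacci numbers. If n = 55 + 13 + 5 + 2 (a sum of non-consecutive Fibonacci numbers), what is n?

55 + 13 + 5 + 2 = 75.

75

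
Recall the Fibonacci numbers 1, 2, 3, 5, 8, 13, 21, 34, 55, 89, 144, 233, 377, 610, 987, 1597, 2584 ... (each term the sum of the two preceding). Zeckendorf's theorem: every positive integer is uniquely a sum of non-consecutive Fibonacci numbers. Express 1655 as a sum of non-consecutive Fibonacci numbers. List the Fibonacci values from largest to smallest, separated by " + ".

1597 + 55 + 3

subtract 1597 from 1655: 58 remains
subtract 55 from 58: 3 remains
subtract 3 from 3: 0 remains
So 1655 = 1597 + 55 + 3, with no two terms consecutive in the sequence.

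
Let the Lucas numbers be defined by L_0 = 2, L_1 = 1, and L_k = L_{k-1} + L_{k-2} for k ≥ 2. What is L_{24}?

103682

Iterating the recurrence up to L_{18} = 5778 and L_{17} = 3571:
L_{19} = L_{18} + L_{17} = 5778 + 3571 = 9349
L_{20} = L_{19} + L_{18} = 9349 + 5778 = 15127
L_{21} = L_{20} + L_{19} = 15127 + 9349 = 24476
L_{22} = L_{21} + L_{20} = 24476 + 15127 = 39603
L_{23} = L_{22} + L_{21} = 39603 + 24476 = 64079
L_{24} = L_{23} + L_{22} = 64079 + 39603 = 103682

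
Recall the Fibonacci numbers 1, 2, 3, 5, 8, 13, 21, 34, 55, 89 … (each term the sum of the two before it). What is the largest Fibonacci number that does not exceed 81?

55 ≤ 81 < 89, so the largest Fibonacci number not exceeding 81 is 55.

55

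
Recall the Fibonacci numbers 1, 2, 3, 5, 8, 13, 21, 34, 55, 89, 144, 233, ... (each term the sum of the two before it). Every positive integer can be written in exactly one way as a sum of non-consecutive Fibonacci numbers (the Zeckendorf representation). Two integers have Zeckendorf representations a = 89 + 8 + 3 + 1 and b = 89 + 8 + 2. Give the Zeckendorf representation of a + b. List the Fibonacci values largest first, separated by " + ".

144 + 55 + 1

The two numbers are 101 and 99, so their sum is 200.
Greedy algorithm:
subtract 144 from 200: 56 remains
subtract 55 from 56: 1 remains
subtract 1 from 1: 0 remains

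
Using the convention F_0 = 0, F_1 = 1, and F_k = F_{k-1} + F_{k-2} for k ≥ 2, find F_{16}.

Iterating the recurrence up to F_{11} = 89 and F_{10} = 55:
F_{12} = F_{11} + F_{10} = 89 + 55 = 144
F_{13} = F_{12} + F_{11} = 144 + 89 = 233
F_{14} = F_{13} + F_{12} = 233 + 144 = 377
F_{15} = F_{14} + F_{13} = 377 + 233 = 610
F_{16} = F_{15} + F_{14} = 610 + 377 = 987

987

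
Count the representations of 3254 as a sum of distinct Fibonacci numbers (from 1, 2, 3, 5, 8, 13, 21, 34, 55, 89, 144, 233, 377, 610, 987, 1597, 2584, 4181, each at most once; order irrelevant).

3254 = 2584+610+55+5 = 2584+610+55+3+2 = 2584+610+34+21+5 = … (33 more), for 36 in all.

36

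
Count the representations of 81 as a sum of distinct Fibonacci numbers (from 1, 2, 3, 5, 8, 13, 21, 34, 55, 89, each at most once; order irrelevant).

Starting from the Zeckendorf form and repeatedly splitting a term F_k into F_{k−1} + F_{k−2} (when neither is already used) reaches every representation.
81 = 55+21+5 = 55+21+3+2 = 55+13+8+5 = 55+13+8+3+2 = … (2 more), for 6 in all.

6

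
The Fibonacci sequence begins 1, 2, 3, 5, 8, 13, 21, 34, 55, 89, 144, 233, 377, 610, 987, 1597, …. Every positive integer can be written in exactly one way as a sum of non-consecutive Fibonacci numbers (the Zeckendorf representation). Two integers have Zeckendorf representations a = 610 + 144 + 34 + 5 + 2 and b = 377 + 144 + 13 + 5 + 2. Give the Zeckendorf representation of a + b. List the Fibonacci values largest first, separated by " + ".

987 + 233 + 89 + 21 + 5 + 1

The two numbers are 795 and 541, so their sum is 1336.
Repeatedly subtract the largest Fibonacci number that fits:
subtract 987 from 1336: 349 remains
subtract 233 from 349: 116 remains
subtract 89 from 116: 27 remains
subtract 21 from 27: 6 remains
subtract 5 from 6: 1 remains
subtract 1 from 1: 0 remains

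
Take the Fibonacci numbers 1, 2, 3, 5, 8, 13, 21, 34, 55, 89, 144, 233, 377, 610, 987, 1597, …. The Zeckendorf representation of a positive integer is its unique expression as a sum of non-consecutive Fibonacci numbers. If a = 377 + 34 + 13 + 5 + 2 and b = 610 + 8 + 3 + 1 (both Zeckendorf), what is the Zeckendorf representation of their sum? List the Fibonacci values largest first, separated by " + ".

The two numbers are 431 and 622, so their sum is 1053.
Repeatedly subtract the largest Fibonacci number that fits:
largest Fibonacci ≤ 1053 is 987; 1053 − 987 = 66
largest Fibonacci ≤ 66 is 55; 66 − 55 = 11
largest Fibonacci ≤ 11 is 8; 11 − 8 = 3
largest Fibonacci ≤ 3 is 3; 3 − 3 = 0

987 + 55 + 8 + 3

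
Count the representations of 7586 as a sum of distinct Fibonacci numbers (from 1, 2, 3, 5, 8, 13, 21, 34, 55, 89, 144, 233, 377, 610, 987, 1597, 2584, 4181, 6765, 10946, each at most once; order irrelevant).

Each representation comes from the Zeckendorf form by replacing some F_k with F_{k−1} + F_{k−2} where possible.
7586 = 6765+610+144+55+8+3+1 = 6765+610+144+34+21+8+3+1 = 6765+377+233+144+55+8+3+1 = 4181+2584+610+144+55+8+3+1 = … (14 more), for 18 in all.

18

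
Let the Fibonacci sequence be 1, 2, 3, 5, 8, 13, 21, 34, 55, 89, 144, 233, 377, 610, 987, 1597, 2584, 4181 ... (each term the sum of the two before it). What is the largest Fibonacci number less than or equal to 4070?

2584

2584 ≤ 4070 < 4181, so the largest Fibonacci number not exceeding 4070 is 2584.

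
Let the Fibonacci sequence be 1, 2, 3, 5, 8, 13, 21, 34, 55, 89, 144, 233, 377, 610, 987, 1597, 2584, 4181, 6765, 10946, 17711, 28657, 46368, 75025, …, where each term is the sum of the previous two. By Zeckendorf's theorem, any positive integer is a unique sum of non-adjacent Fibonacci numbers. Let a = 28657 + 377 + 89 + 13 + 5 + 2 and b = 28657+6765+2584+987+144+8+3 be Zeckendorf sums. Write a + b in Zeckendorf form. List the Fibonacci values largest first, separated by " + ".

The two numbers are 29143 and 39148, so their sum is 68291.
Greedy algorithm:
subtract 46368 from 68291: 21923 remains
subtract 17711 from 21923: 4212 remains
subtract 4181 from 4212: 31 remains
subtract 21 from 31: 10 remains
subtract 8 from 10: 2 remains
subtract 2 from 2: 0 remains

46368 + 17711 + 4181 + 21 + 8 + 2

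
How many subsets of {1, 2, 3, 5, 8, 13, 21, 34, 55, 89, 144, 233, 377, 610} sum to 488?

Starting from the Zeckendorf form and repeatedly splitting a term F_k into F_{k−1} + F_{k−2} (when neither is already used) reaches every representation.
488 = 377+89+21+1 = 377+89+13+8+1 = 377+55+34+21+1 = 233+144+89+21+1 = 377+89+13+5+3+1 = … (7 more), for 12 in all.

12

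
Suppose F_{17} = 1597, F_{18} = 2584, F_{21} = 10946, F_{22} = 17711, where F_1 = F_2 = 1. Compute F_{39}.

By the addition formula F_{m+n} = F_m F_{n+1} + F_{m−1} F_n with m=22, n=17: F_{39} = 17711·2584 + 10946·1597 = 45765224 + 17480762 = 63245986.

63245986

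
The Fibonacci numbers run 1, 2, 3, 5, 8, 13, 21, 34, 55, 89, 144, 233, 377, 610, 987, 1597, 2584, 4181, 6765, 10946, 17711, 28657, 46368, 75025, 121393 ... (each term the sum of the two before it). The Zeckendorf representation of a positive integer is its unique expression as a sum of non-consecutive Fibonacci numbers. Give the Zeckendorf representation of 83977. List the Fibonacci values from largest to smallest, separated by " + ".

Greedily peel off the largest Fibonacci term at each step:
75025 ≤ 83977 < 121393, so take 75025; remainder 8952
6765 ≤ 8952 < 10946, so take 6765; remainder 2187
1597 ≤ 2187 < 2584, so take 1597; remainder 590
377 ≤ 590 < 610, so take 377; remainder 213
144 ≤ 213 < 233, so take 144; remainder 69
55 ≤ 69 < 89, so take 55; remainder 14
13 ≤ 14 < 21, so take 13; remainder 1
1 ≤ 1 < 2, so take 1; remainder 0
So 83977 = 75025 + 6765 + 1597 + 377 + 144 + 55 + 13 + 1, with no two terms consecutive in the sequence.

75025 + 6765 + 1597 + 377 + 144 + 55 + 13 + 1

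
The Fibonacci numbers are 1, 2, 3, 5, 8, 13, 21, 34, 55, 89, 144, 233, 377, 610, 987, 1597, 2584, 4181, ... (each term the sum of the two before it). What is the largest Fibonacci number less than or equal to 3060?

2584

2584 ≤ 3060 < 4181, so the largest Fibonacci number not exceeding 3060 is 2584.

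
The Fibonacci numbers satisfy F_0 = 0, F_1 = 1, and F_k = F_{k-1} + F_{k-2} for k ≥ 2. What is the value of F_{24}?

Iterating the recurrence up to F_{16} = 987 and F_{15} = 610:
F_{17} = F_{16} + F_{15} = 987 + 610 = 1597
F_{18} = F_{17} + F_{16} = 1597 + 987 = 2584
F_{19} = F_{18} + F_{17} = 2584 + 1597 = 4181
F_{20} = F_{19} + F_{18} = 4181 + 2584 = 6765
F_{21} = F_{20} + F_{19} = 6765 + 4181 = 10946
F_{22} = F_{21} + F_{20} = 10946 + 6765 = 17711
F_{23} = F_{22} + F_{21} = 17711 + 10946 = 28657
F_{24} = F_{23} + F_{22} = 28657 + 17711 = 46368

46368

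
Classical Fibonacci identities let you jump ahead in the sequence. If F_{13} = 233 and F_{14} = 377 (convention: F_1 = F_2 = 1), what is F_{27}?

By F_{2k+1} = F_k² + F_{k+1}²: F_{27} = 233² + 377² = 54289 + 142129 = 196418.

196418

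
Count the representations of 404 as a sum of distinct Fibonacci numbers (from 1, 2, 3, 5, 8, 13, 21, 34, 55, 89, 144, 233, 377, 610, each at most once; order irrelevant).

14

404 = 377+21+5+1 = 377+21+3+2+1 = 377+13+8+5+1 = 233+144+21+5+1 = 377+13+8+3+2+1 = … (9 more), for 14 in all.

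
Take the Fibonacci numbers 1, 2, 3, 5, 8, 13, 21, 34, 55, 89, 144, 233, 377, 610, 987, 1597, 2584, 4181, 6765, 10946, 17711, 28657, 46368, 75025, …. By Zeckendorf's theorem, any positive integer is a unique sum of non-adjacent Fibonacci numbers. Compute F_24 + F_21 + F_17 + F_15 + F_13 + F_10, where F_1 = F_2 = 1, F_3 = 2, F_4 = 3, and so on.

59809

F_24 + F_21 + F_17 + F_15 + F_13 + F_10 = 46368 + 10946 + 1597 + 610 + 233 + 55 = 59809.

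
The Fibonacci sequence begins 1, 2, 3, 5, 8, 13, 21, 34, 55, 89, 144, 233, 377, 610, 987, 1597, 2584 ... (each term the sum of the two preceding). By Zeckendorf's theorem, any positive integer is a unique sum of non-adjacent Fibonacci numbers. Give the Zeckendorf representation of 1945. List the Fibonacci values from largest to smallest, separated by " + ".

1597 + 233 + 89 + 21 + 5

Greedily peel off the largest Fibonacci term at each step:
1597 ≤ 1945 < 2584, so take 1597; remainder 348
233 ≤ 348 < 377, so take 233; remainder 115
89 ≤ 115 < 144, so take 89; remainder 26
21 ≤ 26 < 34, so take 21; remainder 5
5 ≤ 5 < 8, so take 5; remainder 0
So 1945 = 1597 + 233 + 89 + 21 + 5, with no two terms consecutive in the sequence.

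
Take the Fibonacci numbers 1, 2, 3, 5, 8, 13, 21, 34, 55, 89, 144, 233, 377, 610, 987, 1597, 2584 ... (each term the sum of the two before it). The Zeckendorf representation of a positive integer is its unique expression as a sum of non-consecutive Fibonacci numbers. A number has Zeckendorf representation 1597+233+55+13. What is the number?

1597+233+55+13 = 1898.

1898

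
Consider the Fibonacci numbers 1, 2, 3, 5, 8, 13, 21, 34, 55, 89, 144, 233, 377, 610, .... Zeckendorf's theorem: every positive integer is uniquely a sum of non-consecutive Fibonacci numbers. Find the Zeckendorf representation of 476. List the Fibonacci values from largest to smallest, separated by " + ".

476: greatest Fibonacci not exceeding it is 377, leaving 99
99: greatest Fibonacci not exceeding it is 89, leaving 10
10: greatest Fibonacci not exceeding it is 8, leaving 2
2: greatest Fibonacci not exceeding it is 2, leaving 0
So 476 = 377 + 89 + 8 + 2, with no two terms consecutive in the sequence.

377 + 89 + 8 + 2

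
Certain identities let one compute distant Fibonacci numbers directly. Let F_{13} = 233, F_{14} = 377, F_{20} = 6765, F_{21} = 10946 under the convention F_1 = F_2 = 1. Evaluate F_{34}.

By the addition formula F_{m+n} = F_m F_{n+1} + F_{m−1} F_n with m=21, n=13: F_{34} = 10946·377 + 6765·233 = 4126642 + 1576245 = 5702887.

5702887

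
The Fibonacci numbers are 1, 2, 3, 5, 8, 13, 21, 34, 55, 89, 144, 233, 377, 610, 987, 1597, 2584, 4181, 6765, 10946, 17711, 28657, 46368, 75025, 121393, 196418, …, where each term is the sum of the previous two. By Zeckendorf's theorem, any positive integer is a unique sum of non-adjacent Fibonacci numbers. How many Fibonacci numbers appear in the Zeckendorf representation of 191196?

191196: greatest Fibonacci not exceeding it is 121393, leaving 69803
69803: greatest Fibonacci not exceeding it is 46368, leaving 23435
23435: greatest Fibonacci not exceeding it is 17711, leaving 5724
5724: greatest Fibonacci not exceeding it is 4181, leaving 1543
1543: greatest Fibonacci not exceeding it is 987, leaving 556
556: greatest Fibonacci not exceeding it is 377, leaving 179
179: greatest Fibonacci not exceeding it is 144, leaving 35
35: greatest Fibonacci not exceeding it is 34, leaving 1
1: greatest Fibonacci not exceeding it is 1, leaving 0
191196 = 121393 + 46368 + 17711 + 4181 + 987 + 377 + 144 + 34 + 1, which has 9 terms.

9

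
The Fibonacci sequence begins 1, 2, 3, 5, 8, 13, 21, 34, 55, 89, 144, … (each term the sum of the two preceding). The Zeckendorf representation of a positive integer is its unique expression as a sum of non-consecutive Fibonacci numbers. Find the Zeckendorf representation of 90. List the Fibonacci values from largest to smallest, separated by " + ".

largest Fibonacci ≤ 90 is 89; 90 − 89 = 1
largest Fibonacci ≤ 1 is 1; 1 − 1 = 0
So 90 = 89 + 1, with no two terms consecutive in the sequence.

89 + 1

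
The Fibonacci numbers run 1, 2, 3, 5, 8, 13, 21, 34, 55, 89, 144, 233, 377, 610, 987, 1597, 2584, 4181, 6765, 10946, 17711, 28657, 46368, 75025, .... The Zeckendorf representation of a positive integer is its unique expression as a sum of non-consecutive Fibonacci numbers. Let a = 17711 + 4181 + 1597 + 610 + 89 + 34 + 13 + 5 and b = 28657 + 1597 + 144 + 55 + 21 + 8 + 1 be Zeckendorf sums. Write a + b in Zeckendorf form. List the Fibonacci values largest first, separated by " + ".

The two numbers are 24240 and 30483, so their sum is 54723.
subtract 46368 from 54723: 8355 remains
subtract 6765 from 8355: 1590 remains
subtract 987 from 1590: 603 remains
subtract 377 from 603: 226 remains
subtract 144 from 226: 82 remains
subtract 55 from 82: 27 remains
subtract 21 from 27: 6 remains
subtract 5 from 6: 1 remains
subtract 1 from 1: 0 remains

46368 + 6765 + 987 + 377 + 144 + 55 + 21 + 5 + 1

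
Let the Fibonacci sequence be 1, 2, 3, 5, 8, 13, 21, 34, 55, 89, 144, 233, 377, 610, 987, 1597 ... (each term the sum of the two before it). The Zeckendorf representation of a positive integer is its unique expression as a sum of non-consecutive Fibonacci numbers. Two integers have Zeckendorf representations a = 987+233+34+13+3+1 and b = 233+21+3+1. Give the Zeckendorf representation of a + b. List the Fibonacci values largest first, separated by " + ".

987 + 377 + 144 + 21

The two numbers are 1271 and 258, so their sum is 1529.
largest Fibonacci ≤ 1529 is 987; 1529 − 987 = 542
largest Fibonacci ≤ 542 is 377; 542 − 377 = 165
largest Fibonacci ≤ 165 is 144; 165 − 144 = 21
largest Fibonacci ≤ 21 is 21; 21 − 21 = 0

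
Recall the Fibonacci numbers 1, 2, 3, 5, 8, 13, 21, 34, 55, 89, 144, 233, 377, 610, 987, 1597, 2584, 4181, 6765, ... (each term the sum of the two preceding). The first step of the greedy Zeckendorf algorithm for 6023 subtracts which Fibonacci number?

4181 ≤ 6023 < 6765, so the largest Fibonacci number not exceeding 6023 is 4181.

4181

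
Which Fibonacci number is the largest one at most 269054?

196418 ≤ 269054 < 317811, so the largest Fibonacci number not exceeding 269054 is 196418.

196418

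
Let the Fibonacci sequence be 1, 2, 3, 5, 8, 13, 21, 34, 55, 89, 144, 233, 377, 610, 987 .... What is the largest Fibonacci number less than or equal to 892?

610

610 ≤ 892 < 987, so the largest Fibonacci number not exceeding 892 is 610.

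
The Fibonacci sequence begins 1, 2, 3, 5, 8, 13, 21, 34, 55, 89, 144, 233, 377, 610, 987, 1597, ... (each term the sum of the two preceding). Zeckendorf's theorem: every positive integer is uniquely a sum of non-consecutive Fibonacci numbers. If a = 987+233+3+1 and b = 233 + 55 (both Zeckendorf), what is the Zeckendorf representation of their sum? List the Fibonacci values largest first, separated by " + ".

987 + 377 + 144 + 3 + 1

The two numbers are 1224 and 288, so their sum is 1512.
largest Fibonacci ≤ 1512 is 987; 1512 − 987 = 525
largest Fibonacci ≤ 525 is 377; 525 − 377 = 148
largest Fibonacci ≤ 148 is 144; 148 − 144 = 4
largest Fibonacci ≤ 4 is 3; 4 − 3 = 1
largest Fibonacci ≤ 1 is 1; 1 − 1 = 0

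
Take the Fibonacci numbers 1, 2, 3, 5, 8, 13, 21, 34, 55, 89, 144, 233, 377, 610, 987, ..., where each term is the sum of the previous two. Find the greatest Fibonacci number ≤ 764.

610 ≤ 764 < 987, so the largest Fibonacci number not exceeding 764 is 610.

610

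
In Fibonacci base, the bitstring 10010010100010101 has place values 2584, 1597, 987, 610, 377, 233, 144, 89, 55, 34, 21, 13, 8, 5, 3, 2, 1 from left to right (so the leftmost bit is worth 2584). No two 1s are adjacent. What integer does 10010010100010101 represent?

Summing the place values of the 1 bits: 2584 + 610 + 144 + 55 + 8 + 3 + 1 = 3405.

3405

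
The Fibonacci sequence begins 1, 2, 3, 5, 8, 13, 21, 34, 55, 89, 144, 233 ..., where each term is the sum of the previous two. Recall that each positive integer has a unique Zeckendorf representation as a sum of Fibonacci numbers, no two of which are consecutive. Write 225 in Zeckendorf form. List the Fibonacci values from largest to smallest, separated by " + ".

Greedy algorithm:
225: greatest Fibonacci not exceeding it is 144, leaving 81
81: greatest Fibonacci not exceeding it is 55, leaving 26
26: greatest Fibonacci not exceeding it is 21, leaving 5
5: greatest Fibonacci not exceeding it is 5, leaving 0
So 225 = 144 + 55 + 21 + 5, with no two terms consecutive in the sequence.

144 + 55 + 21 + 5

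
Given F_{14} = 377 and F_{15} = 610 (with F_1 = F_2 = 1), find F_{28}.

By the doubling identity F_{2k} = F_k(2F_{k+1} − F_k): F_{28} = 377·(2·610 − 377) = 377·843 = 317811.

317811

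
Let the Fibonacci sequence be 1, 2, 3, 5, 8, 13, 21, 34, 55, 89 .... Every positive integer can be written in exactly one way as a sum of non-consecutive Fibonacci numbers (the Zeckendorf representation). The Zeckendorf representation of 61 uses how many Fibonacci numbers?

3

largest Fibonacci ≤ 61 is 55; 61 − 55 = 6
largest Fibonacci ≤ 6 is 5; 6 − 5 = 1
largest Fibonacci ≤ 1 is 1; 1 − 1 = 0
61 = 55 + 5 + 1, which has 3 terms.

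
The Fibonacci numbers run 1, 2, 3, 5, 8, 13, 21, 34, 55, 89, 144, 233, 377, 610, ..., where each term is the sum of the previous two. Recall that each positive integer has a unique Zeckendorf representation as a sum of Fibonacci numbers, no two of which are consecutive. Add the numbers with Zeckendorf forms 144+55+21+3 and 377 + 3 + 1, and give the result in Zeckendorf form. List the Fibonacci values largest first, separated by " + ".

The two numbers are 223 and 381, so their sum is 604.
Repeatedly subtract the largest Fibonacci number that fits:
377 ≤ 604 < 610, so take 377; remainder 227
144 ≤ 227 < 233, so take 144; remainder 83
55 ≤ 83 < 89, so take 55; remainder 28
21 ≤ 28 < 34, so take 21; remainder 7
5 ≤ 7 < 8, so take 5; remainder 2
2 ≤ 2 < 3, so take 2; remainder 0

377 + 144 + 55 + 21 + 5 + 2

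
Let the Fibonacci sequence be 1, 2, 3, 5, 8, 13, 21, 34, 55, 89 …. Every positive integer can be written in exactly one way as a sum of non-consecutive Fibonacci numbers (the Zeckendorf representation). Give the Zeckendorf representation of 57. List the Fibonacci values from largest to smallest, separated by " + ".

55 + 2

take 55 (≤ 57); 57 − 55 = 2
take 2 (≤ 2); 2 − 2 = 0
So 57 = 55 + 2, with no two terms consecutive in the sequence.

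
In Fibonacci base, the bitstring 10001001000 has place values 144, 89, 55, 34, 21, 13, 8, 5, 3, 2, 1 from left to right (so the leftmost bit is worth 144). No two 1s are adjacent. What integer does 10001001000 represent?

Summing the place values of the 1 bits: 144 + 21 + 5 = 170.

170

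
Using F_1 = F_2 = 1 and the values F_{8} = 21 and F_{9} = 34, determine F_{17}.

1597

By F_{2k+1} = F_k² + F_{k+1}²: F_{17} = 21² + 34² = 441 + 1156 = 1597.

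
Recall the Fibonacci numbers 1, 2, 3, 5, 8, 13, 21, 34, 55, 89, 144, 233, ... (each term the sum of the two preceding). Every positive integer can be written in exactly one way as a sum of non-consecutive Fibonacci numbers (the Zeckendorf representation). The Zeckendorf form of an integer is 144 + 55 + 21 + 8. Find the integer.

144 + 55 + 21 + 8 = 228.

228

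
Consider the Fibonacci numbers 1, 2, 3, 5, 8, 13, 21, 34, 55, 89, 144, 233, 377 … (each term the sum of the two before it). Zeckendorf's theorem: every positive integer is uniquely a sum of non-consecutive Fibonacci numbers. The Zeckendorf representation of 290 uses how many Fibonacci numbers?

Greedy algorithm:
take 233 (≤ 290); 290 − 233 = 57
take 55 (≤ 57); 57 − 55 = 2
take 2 (≤ 2); 2 − 2 = 0
290 = 233 + 55 + 2, which has 3 terms.

3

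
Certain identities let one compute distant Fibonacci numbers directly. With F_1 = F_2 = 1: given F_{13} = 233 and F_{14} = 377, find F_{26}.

121393

By the doubling identity F_{2k} = F_k(2F_{k+1} − F_k): F_{26} = 233·(2·377 − 233) = 233·521 = 121393.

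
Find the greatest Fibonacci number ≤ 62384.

46368 ≤ 62384 < 75025, so the largest Fibonacci number not exceeding 62384 is 46368.

46368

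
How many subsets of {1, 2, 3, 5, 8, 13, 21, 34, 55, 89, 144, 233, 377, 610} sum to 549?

549 = 377+144+21+5+2 = 377+144+13+8+5+2 = 377+89+55+21+5+2 = … (5 more), for 8 in all.

8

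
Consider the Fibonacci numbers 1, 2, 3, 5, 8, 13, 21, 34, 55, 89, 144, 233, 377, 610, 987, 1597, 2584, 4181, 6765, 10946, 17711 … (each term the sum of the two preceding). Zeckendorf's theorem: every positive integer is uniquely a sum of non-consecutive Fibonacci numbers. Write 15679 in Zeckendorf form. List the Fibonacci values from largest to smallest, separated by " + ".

10946 + 4181 + 377 + 144 + 21 + 8 + 2

Repeatedly subtract the largest Fibonacci number that fits:
10946 ≤ 15679 < 17711, so take 10946; remainder 4733
4181 ≤ 4733 < 6765, so take 4181; remainder 552
377 ≤ 552 < 610, so take 377; remainder 175
144 ≤ 175 < 233, so take 144; remainder 31
21 ≤ 31 < 34, so take 21; remainder 10
8 ≤ 10 < 13, so take 8; remainder 2
2 ≤ 2 < 3, so take 2; remainder 0
So 15679 = 10946 + 4181 + 377 + 144 + 21 + 8 + 2, with no two terms consecutive in the sequence.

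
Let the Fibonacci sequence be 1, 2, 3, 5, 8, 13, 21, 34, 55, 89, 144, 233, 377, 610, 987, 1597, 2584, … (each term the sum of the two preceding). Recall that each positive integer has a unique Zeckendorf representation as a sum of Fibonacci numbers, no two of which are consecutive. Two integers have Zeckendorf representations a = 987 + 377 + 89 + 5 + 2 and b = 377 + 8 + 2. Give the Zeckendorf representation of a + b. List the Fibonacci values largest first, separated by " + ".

The two numbers are 1460 and 387, so their sum is 1847.
Repeatedly subtract the largest Fibonacci number that fits:
1847: greatest Fibonacci not exceeding it is 1597, leaving 250
250: greatest Fibonacci not exceeding it is 233, leaving 17
17: greatest Fibonacci not exceeding it is 13, leaving 4
4: greatest Fibonacci not exceeding it is 3, leaving 1
1: greatest Fibonacci not exceeding it is 1, leaving 0

1597 + 233 + 13 + 3 + 1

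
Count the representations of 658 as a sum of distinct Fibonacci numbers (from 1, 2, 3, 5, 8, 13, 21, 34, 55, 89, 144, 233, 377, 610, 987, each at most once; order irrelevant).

658 = 610+34+13+1 = 610+34+8+5+1 = 377+233+34+13+1 = 610+34+8+3+2+1 = 610+21+13+8+5+1 = … (12 more), for 17 in all.

17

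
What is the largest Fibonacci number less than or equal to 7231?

6765

6765 ≤ 7231 < 10946, so the largest Fibonacci number not exceeding 7231 is 6765.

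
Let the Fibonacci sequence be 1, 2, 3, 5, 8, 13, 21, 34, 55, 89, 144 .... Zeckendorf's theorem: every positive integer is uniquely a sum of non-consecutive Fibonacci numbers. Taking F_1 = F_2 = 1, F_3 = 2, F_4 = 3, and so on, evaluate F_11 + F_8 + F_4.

F_11 + F_8 + F_4 = 89 + 21 + 3 = 113.

113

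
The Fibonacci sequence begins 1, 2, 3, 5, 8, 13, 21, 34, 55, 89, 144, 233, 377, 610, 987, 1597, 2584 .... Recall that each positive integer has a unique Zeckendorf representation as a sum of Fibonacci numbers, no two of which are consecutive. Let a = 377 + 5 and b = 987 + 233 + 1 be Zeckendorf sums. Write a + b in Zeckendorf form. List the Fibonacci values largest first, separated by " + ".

The two numbers are 382 and 1221, so their sum is 1603.
largest Fibonacci ≤ 1603 is 1597; 1603 − 1597 = 6
largest Fibonacci ≤ 6 is 5; 6 − 5 = 1
largest Fibonacci ≤ 1 is 1; 1 − 1 = 0

1597 + 5 + 1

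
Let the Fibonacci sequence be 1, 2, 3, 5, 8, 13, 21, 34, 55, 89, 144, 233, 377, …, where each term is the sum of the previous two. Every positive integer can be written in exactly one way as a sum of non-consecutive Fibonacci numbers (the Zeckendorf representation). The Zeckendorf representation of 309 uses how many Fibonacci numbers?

Repeatedly subtract the largest Fibonacci number that fits:
309: greatest Fibonacci not exceeding it is 233, leaving 76
76: greatest Fibonacci not exceeding it is 55, leaving 21
21: greatest Fibonacci not exceeding it is 21, leaving 0
309 = 233 + 55 + 21, which has 3 terms.

3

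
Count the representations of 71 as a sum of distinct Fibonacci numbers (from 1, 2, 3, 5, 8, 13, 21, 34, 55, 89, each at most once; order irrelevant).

8

Starting from the Zeckendorf form and repeatedly splitting a term F_k into F_{k−1} + F_{k−2} (when neither is already used) reaches every representation.
71 = 55+13+3 = 55+13+2+1 = 55+8+5+3 = 34+21+13+3 = 55+8+5+2+1 = … (3 more), for 8 in all.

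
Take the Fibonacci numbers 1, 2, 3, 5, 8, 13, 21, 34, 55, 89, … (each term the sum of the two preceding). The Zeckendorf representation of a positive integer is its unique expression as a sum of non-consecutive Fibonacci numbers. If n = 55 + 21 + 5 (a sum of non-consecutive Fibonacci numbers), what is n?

55 + 21 + 5 = 81.

81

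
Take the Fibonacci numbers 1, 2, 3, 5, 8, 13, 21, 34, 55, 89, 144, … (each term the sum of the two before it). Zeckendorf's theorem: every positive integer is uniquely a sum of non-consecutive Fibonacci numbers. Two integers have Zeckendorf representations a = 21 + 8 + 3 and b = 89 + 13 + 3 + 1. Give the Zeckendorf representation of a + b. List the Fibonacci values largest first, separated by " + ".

89 + 34 + 13 + 2

The two numbers are 32 and 106, so their sum is 138.
Repeatedly subtract the largest Fibonacci number that fits:
138: greatest Fibonacci not exceeding it is 89, leaving 49
49: greatest Fibonacci not exceeding it is 34, leaving 15
15: greatest Fibonacci not exceeding it is 13, leaving 2
2: greatest Fibonacci not exceeding it is 2, leaving 0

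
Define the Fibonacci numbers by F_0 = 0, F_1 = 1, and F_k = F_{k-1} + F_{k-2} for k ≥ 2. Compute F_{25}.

75025

Iterating the recurrence up to F_{17} = 1597 and F_{16} = 987:
F_{18} = F_{17} + F_{16} = 1597 + 987 = 2584
F_{19} = F_{18} + F_{17} = 2584 + 1597 = 4181
F_{20} = F_{19} + F_{18} = 4181 + 2584 = 6765
F_{21} = F_{20} + F_{19} = 6765 + 4181 = 10946
F_{22} = F_{21} + F_{20} = 10946 + 6765 = 17711
F_{23} = F_{22} + F_{21} = 17711 + 10946 = 28657
F_{24} = F_{23} + F_{22} = 28657 + 17711 = 46368
F_{25} = F_{24} + F_{23} = 46368 + 28657 = 75025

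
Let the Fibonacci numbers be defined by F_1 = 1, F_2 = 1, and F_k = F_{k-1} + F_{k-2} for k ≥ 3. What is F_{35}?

9227465

Iterating the recurrence up to F_{27} = 196418 and F_{26} = 121393:
F_{28} = F_{27} + F_{26} = 196418 + 121393 = 317811
F_{29} = F_{28} + F_{27} = 317811 + 196418 = 514229
F_{30} = F_{29} + F_{28} = 514229 + 317811 = 832040
F_{31} = F_{30} + F_{29} = 832040 + 514229 = 1346269
F_{32} = F_{31} + F_{30} = 1346269 + 832040 = 2178309
F_{33} = F_{32} + F_{31} = 2178309 + 1346269 = 3524578
F_{34} = F_{33} + F_{32} = 3524578 + 2178309 = 5702887
F_{35} = F_{34} + F_{33} = 5702887 + 3524578 = 9227465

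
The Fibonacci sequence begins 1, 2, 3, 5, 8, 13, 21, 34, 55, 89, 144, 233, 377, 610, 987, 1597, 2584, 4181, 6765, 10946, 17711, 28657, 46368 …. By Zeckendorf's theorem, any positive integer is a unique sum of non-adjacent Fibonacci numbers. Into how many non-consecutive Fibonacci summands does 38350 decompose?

7

38350: greatest Fibonacci not exceeding it is 28657, leaving 9693
9693: greatest Fibonacci not exceeding it is 6765, leaving 2928
2928: greatest Fibonacci not exceeding it is 2584, leaving 344
344: greatest Fibonacci not exceeding it is 233, leaving 111
111: greatest Fibonacci not exceeding it is 89, leaving 22
22: greatest Fibonacci not exceeding it is 21, leaving 1
1: greatest Fibonacci not exceeding it is 1, leaving 0
38350 = 28657 + 6765 + 2584 + 233 + 89 + 21 + 1, which has 7 terms.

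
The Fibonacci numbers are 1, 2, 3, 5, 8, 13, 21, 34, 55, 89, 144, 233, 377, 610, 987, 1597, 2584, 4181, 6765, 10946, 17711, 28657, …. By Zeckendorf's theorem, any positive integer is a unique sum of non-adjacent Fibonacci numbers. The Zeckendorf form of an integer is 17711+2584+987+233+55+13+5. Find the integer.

21588

17711+2584+987+233+55+13+5 = 21588.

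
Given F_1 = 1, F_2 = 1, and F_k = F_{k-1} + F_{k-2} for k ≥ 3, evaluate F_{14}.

Iterating the recurrence up to F_{6} = 8 and F_{5} = 5:
F_{7} = F_{6} + F_{5} = 8 + 5 = 13
F_{8} = F_{7} + F_{6} = 13 + 8 = 21
F_{9} = F_{8} + F_{7} = 21 + 13 = 34
F_{10} = F_{9} + F_{8} = 34 + 21 = 55
F_{11} = F_{10} + F_{9} = 55 + 34 = 89
F_{12} = F_{11} + F_{10} = 89 + 55 = 144
F_{13} = F_{12} + F_{11} = 144 + 89 = 233
F_{14} = F_{13} + F_{12} = 233 + 144 = 377

377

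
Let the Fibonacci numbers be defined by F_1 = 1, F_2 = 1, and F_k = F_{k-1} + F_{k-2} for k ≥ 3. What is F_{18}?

2584

Iterating the recurrence up to F_{14} = 377 and F_{13} = 233:
F_{15} = F_{14} + F_{13} = 377 + 233 = 610
F_{16} = F_{15} + F_{14} = 610 + 377 = 987
F_{17} = F_{16} + F_{15} = 987 + 610 = 1597
F_{18} = F_{17} + F_{16} = 1597 + 987 = 2584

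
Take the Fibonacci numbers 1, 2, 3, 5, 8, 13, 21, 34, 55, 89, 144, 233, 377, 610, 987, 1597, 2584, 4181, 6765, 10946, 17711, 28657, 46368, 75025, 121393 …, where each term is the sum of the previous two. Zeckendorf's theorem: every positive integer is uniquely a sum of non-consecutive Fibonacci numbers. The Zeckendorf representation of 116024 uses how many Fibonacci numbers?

Greedily peel off the largest Fibonacci term at each step:
take 75025 (≤ 116024); 116024 − 75025 = 40999
take 28657 (≤ 40999); 40999 − 28657 = 12342
take 10946 (≤ 12342); 12342 − 10946 = 1396
take 987 (≤ 1396); 1396 − 987 = 409
take 377 (≤ 409); 409 − 377 = 32
take 21 (≤ 32); 32 − 21 = 11
take 8 (≤ 11); 11 − 8 = 3
take 3 (≤ 3); 3 − 3 = 0
116024 = 75025 + 28657 + 10946 + 987 + 377 + 21 + 8 + 3, which has 8 terms.

8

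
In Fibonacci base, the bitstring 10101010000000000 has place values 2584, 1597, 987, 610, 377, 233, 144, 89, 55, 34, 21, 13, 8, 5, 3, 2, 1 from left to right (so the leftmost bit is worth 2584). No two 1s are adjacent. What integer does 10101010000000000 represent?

Summing the place values of the 1 bits: 2584 + 987 + 377 + 144 = 4092.

4092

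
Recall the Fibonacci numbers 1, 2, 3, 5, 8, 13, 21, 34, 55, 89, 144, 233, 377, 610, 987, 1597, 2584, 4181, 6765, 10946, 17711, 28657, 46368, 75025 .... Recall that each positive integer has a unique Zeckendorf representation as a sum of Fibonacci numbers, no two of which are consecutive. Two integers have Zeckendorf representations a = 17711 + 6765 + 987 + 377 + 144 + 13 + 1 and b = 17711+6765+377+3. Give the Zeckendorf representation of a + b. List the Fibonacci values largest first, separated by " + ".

46368 + 4181 + 233 + 55 + 13 + 3 + 1

The two numbers are 25998 and 24856, so their sum is 50854.
Repeatedly subtract the largest Fibonacci number that fits:
largest Fibonacci ≤ 50854 is 46368; 50854 − 46368 = 4486
largest Fibonacci ≤ 4486 is 4181; 4486 − 4181 = 305
largest Fibonacci ≤ 305 is 233; 305 − 233 = 72
largest Fibonacci ≤ 72 is 55; 72 − 55 = 17
largest Fibonacci ≤ 17 is 13; 17 − 13 = 4
largest Fibonacci ≤ 4 is 3; 4 − 3 = 1
largest Fibonacci ≤ 1 is 1; 1 − 1 = 0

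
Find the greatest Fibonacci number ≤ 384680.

317811 ≤ 384680 < 514229, so the largest Fibonacci number not exceeding 384680 is 317811.

317811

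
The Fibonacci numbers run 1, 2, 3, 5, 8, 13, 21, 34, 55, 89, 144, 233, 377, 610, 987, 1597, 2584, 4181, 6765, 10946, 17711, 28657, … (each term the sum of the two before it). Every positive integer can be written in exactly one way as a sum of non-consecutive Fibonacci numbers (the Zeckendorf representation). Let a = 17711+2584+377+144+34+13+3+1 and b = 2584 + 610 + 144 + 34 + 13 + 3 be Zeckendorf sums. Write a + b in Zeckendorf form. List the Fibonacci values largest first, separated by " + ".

The two numbers are 20867 and 3388, so their sum is 24255.
Greedily peel off the largest Fibonacci term at each step:
largest Fibonacci ≤ 24255 is 17711; 24255 − 17711 = 6544
largest Fibonacci ≤ 6544 is 4181; 6544 − 4181 = 2363
largest Fibonacci ≤ 2363 is 1597; 2363 − 1597 = 766
largest Fibonacci ≤ 766 is 610; 766 − 610 = 156
largest Fibonacci ≤ 156 is 144; 156 − 144 = 12
largest Fibonacci ≤ 12 is 8; 12 − 8 = 4
largest Fibonacci ≤ 4 is 3; 4 − 3 = 1
largest Fibonacci ≤ 1 is 1; 1 − 1 = 0

17711 + 4181 + 1597 + 610 + 144 + 8 + 3 + 1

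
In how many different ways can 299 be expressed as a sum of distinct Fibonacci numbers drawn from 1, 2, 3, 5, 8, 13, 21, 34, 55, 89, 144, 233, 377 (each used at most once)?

14

Starting from the Zeckendorf form and repeatedly splitting a term F_k into F_{k−1} + F_{k−2} (when neither is already used) reaches every representation.
299 = 233+55+8+3 = 233+55+8+2+1 = 233+34+21+8+3 = … (11 more), for 14 in all.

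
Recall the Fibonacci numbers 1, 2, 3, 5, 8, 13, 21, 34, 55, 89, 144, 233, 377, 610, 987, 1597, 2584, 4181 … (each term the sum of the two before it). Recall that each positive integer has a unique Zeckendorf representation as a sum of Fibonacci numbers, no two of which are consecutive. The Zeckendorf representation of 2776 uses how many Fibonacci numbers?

Greedily peel off the largest Fibonacci term at each step:
largest Fibonacci ≤ 2776 is 2584; 2776 − 2584 = 192
largest Fibonacci ≤ 192 is 144; 192 − 144 = 48
largest Fibonacci ≤ 48 is 34; 48 − 34 = 14
largest Fibonacci ≤ 14 is 13; 14 − 13 = 1
largest Fibonacci ≤ 1 is 1; 1 − 1 = 0
2776 = 2584 + 144 + 34 + 13 + 1, which has 5 terms.

5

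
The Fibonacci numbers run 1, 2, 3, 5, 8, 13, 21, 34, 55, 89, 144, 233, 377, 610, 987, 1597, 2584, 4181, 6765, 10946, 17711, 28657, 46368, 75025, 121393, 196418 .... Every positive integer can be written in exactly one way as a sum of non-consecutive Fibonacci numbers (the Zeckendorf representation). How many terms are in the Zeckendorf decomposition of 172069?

7

Greedy algorithm:
172069 − 121393 = 50676
50676 − 46368 = 4308
4308 − 4181 = 127
127 − 89 = 38
38 − 34 = 4
4 − 3 = 1
1 − 1 = 0
172069 = 121393 + 46368 + 4181 + 89 + 34 + 3 + 1, which has 7 terms.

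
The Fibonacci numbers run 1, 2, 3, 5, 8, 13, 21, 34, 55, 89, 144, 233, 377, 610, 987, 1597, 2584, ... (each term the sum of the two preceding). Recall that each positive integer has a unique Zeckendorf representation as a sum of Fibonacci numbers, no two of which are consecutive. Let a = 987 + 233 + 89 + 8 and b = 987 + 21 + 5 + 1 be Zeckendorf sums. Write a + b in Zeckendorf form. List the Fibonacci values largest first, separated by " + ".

The two numbers are 1317 and 1014, so their sum is 2331.
2331: greatest Fibonacci not exceeding it is 1597, leaving 734
734: greatest Fibonacci not exceeding it is 610, leaving 124
124: greatest Fibonacci not exceeding it is 89, leaving 35
35: greatest Fibonacci not exceeding it is 34, leaving 1
1: greatest Fibonacci not exceeding it is 1, leaving 0

1597 + 610 + 89 + 34 + 1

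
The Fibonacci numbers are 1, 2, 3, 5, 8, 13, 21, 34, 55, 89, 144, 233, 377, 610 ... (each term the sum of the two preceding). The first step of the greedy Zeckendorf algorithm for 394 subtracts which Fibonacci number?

377

377 ≤ 394 < 610, so the largest Fibonacci number not exceeding 394 is 377.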